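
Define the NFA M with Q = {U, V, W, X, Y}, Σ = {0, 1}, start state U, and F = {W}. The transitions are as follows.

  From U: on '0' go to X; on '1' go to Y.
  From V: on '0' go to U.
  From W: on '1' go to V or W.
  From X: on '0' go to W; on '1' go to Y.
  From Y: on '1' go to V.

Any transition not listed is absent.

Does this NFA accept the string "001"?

Start in {U}.
Read '0': {U} → {X}.
Read '0': {X} → {W}.
Read '1': {W} → {V, W}.
The final set {V, W} contains the accepting state W.

Yes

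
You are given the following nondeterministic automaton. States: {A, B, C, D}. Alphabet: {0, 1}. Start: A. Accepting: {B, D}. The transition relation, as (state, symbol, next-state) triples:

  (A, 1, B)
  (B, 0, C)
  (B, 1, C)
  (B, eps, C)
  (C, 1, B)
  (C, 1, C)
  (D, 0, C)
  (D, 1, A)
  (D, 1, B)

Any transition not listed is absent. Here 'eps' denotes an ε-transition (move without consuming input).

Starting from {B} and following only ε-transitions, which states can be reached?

{B, C}

Begin with {B}.
ε-move B → C; add C.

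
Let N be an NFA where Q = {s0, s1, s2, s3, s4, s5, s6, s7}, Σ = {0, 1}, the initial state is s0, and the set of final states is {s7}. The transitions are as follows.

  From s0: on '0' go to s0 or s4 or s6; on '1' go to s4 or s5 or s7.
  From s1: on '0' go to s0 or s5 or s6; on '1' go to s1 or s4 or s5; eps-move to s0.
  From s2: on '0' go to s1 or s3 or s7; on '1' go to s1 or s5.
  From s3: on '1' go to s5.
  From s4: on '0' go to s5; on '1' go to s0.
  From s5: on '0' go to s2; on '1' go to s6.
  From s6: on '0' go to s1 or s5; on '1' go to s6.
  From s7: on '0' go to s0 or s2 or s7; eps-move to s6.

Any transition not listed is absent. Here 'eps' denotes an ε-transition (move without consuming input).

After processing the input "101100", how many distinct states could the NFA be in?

8

Start in {s0}.
Read '1': s0→{s4, s5, s7}; union {s4, s5, s7}; ε-closure = {s4, s5, s6, s7}.
Read '0': s4→{s5}, s5→{s2}, s6→{s1, s5}, s7→{s0, s2, s7}; union {s0, s1, s2, s5, s7}; ε-closure = {s0, s1, s2, s5, s6, s7}.
Read '1': s0→{s4, s5, s7}, s1→{s1, s4, s5}, s2→{s1, s5}, s5→{s6}, s6→{s6}, s7→∅; union {s1, s4, s5, s6, s7}; ε-closure = {s0, s1, s4, s5, s6, s7}.
Read '1': s0→{s4, s5, s7}, s1→{s1, s4, s5}, s4→{s0}, s5→{s6}, s6→{s6}, s7→∅; now {s0, s1, s4, s5, s6, s7}.
Read '0': s0→{s0, s4, s6}, s1→{s0, s5, s6}, s4→{s5}, s5→{s2}, s6→{s1, s5}, s7→{s0, s2, s7}; now {s0, s1, s2, s4, s5, s6, s7}.
Read '0': s0→{s0, s4, s6}, s1→{s0, s5, s6}, s2→{s1, s3, s7}, s4→{s5}, s5→{s2}, s6→{s1, s5}, s7→{s0, s2, s7}; now {s0, s1, s2, s3, s4, s5, s6, s7}.
That set has 8 states.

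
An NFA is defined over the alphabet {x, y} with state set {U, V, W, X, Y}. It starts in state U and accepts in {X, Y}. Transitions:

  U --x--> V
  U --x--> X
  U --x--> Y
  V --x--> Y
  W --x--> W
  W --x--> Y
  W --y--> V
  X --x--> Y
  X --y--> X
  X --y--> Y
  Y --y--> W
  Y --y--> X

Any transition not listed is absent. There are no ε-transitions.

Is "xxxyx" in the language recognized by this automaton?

No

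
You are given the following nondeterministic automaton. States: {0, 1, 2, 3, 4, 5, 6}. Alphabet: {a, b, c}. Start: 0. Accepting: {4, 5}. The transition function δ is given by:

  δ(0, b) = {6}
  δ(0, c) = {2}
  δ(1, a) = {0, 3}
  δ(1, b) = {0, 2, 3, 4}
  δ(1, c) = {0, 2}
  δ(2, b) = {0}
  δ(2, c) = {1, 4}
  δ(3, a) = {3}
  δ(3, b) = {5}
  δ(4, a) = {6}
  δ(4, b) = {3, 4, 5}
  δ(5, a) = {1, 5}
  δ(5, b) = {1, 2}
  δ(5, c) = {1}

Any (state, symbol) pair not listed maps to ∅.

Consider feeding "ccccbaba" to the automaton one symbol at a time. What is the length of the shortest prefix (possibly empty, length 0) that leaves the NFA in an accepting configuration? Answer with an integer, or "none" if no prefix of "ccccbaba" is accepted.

2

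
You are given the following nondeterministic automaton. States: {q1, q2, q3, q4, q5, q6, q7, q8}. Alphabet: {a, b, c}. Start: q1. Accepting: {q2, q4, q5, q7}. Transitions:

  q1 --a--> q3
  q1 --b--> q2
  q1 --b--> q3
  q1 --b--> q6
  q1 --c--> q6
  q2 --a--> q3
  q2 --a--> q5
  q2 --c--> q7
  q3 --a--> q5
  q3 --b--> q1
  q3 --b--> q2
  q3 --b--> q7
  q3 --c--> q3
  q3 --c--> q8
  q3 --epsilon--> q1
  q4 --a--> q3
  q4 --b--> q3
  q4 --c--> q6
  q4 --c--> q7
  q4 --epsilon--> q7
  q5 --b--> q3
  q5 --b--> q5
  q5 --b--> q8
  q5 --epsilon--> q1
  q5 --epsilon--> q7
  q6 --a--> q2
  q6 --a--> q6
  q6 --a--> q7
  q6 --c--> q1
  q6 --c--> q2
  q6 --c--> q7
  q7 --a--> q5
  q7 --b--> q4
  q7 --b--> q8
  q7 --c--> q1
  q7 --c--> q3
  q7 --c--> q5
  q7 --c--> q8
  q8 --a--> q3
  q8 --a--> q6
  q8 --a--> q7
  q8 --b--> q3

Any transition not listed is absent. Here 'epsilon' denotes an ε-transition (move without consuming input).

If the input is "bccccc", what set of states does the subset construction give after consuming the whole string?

{q1, q2, q3, q5, q6, q7, q8}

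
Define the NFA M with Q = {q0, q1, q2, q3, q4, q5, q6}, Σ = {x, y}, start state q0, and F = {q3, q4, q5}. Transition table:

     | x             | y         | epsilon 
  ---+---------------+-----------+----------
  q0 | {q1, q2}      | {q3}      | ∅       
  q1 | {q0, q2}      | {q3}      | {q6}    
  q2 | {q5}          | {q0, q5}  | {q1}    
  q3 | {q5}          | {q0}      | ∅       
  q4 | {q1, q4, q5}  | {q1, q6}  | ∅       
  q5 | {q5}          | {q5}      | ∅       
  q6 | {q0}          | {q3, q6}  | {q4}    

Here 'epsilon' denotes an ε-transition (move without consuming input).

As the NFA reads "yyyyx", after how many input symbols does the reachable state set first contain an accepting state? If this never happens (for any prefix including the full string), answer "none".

Start in {q0}.
Read 'y': {q0} → {q3}.
None of the earlier sets intersect F, but {q3} does.

1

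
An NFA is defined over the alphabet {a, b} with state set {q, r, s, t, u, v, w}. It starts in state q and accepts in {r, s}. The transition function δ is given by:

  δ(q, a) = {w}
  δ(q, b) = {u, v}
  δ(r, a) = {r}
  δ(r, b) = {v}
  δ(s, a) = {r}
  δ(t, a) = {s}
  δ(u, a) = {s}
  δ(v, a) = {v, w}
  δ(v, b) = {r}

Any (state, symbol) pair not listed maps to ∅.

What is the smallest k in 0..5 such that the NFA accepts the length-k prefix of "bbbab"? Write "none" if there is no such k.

Start in {q}.
Read 'b': {q} → {u, v}.
Read 'b': {u, v} → {r}.
None of the earlier sets intersect F, but {r} does.

2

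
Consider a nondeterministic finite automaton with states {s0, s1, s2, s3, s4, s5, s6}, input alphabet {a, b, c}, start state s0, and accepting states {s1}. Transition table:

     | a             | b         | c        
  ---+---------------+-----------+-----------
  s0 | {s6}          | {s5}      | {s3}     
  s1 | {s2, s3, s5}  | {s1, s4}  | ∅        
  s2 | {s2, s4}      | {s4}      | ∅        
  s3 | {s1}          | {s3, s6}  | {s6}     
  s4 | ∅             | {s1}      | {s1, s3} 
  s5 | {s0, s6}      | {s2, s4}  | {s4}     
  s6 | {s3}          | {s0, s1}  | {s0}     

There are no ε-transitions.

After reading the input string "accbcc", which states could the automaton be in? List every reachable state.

Start in {s0}.
Read 'a': {s0} → {s6}.
Read 'c': {s6} → {s0}.
Read 'c': {s0} → {s3}.
Read 'b': {s3} → {s3, s6}.
Read 'c': {s3, s6} → {s0, s6}.
Read 'c': {s0, s6} → {s0, s3}.

{s0, s3}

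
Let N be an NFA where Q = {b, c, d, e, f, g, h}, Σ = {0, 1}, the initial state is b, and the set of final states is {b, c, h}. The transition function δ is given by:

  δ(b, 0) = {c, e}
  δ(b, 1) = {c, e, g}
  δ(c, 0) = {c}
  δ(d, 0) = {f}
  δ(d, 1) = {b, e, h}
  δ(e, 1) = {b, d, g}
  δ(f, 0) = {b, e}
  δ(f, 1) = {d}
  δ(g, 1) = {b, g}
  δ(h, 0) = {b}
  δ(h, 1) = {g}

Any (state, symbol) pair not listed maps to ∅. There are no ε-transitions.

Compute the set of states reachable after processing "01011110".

{b, c, e, f}

Start in {b}.
Read '0': {b} → {c, e}.
Read '1': {c, e} → {b, d, g}.
Read '0': {b, d, g} → {c, e, f}.
Read '1': {c, e, f} → {b, d, g}.
Read '1': {b, d, g} → {b, c, e, g, h}.
Read '1': {b, c, e, g, h} → {b, c, d, e, g}.
Read '1': {b, c, d, e, g} → {b, c, d, e, g, h}.
Read '0': {b, c, d, e, g, h} → {b, c, e, f}.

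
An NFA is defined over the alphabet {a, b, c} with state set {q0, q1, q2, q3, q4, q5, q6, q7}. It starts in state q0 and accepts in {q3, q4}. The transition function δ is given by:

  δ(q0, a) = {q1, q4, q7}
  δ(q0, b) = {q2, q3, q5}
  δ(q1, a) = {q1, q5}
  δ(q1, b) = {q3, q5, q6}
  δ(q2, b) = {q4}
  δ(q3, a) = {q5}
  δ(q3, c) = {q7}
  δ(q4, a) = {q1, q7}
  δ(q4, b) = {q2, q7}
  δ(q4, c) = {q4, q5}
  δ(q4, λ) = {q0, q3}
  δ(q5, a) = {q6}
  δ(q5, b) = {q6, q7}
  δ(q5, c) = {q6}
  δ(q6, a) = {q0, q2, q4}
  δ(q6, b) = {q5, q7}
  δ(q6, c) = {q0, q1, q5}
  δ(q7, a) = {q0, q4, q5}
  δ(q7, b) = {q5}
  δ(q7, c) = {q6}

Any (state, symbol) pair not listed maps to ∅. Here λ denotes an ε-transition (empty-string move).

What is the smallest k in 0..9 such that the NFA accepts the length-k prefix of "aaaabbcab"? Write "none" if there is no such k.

1

Start in {q0}.
Read 'a': q0→{q1, q4, q7}; union {q1, q4, q7}; ε-closure = {q0, q1, q3, q4, q7}.
None of the earlier sets intersect F, but {q0, q1, q3, q4, q7} does.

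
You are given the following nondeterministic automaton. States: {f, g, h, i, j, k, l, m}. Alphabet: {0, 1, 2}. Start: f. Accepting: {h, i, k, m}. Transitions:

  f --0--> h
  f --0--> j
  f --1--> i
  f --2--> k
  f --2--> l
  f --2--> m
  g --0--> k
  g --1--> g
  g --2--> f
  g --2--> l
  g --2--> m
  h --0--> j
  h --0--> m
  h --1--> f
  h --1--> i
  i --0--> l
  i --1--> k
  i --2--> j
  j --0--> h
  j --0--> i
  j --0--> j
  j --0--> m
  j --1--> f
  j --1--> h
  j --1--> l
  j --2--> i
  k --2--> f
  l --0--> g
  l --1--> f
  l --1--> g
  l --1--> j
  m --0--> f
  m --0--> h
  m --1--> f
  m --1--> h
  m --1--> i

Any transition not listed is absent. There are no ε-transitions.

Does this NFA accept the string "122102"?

No

Start in {f}.
Read '1': f→{i}; now {i}.
Read '2': i→{j}; now {j}.
Read '2': j→{i}; now {i}.
Read '1': i→{k}; now {k}.
Read '0': k→∅; now ∅.
The set is empty and remains empty for the remaining 1 symbol.
The final set ∅ contains no accepting state.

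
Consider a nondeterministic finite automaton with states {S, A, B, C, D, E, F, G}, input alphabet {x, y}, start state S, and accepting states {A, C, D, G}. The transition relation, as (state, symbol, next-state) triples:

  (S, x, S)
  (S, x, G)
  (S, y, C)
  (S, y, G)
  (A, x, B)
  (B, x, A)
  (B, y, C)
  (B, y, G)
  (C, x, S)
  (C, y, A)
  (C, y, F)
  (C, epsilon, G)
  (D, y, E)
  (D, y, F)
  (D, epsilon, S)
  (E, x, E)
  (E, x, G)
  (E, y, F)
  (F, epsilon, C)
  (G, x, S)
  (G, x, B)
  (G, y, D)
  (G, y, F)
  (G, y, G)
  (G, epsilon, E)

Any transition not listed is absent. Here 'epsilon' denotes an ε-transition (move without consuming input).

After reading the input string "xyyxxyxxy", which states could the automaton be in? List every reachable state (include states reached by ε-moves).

Start in {S}.
Read 'x': S→{S, G}; union {S, G}; ε-closure = {S, E, G}.
Read 'y': S→{C, G}, E→{F}, G→{D, F, G}; union {C, D, F, G}; ε-closure = {S, C, D, E, F, G}.
Read 'y': S→{C, G}, C→{A, F}, D→{E, F}, E→{F}, F→∅, G→{D, F, G}; union {A, C, D, E, F, G}; ε-closure = {S, A, C, D, E, F, G}.
Read 'x': S→{S, G}, A→{B}, C→{S}, D→∅, E→{E, G}, F→∅, G→{S, B}; now {S, B, E, G}.
Read 'x': S→{S, G}, B→{A}, E→{E, G}, G→{S, B}; now {S, A, B, E, G}.
Read 'y': S→{C, G}, A→∅, B→{C, G}, E→{F}, G→{D, F, G}; union {C, D, F, G}; ε-closure = {S, C, D, E, F, G}.
Read 'x': S→{S, G}, C→{S}, D→∅, E→{E, G}, F→∅, G→{S, B}; now {S, B, E, G}.
Read 'x': S→{S, G}, B→{A}, E→{E, G}, G→{S, B}; now {S, A, B, E, G}.
Read 'y': S→{C, G}, A→∅, B→{C, G}, E→{F}, G→{D, F, G}; union {C, D, F, G}; ε-closure = {S, C, D, E, F, G}.

{S, C, D, E, F, G}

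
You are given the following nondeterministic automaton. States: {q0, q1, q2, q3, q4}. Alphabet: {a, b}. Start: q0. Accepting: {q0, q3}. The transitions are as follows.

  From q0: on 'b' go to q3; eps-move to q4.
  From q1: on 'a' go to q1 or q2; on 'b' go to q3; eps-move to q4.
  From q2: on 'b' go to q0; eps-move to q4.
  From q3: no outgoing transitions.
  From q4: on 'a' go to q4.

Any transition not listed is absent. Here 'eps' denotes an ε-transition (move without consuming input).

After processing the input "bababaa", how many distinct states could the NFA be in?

Start: ε-closure({q0}) = {q0, q4}.
Read 'b': {q0, q4} → {q3}.
Read 'a': {q3} → ∅.
The set is empty and remains empty for the remaining 5 symbols.
That set has 0 states.

0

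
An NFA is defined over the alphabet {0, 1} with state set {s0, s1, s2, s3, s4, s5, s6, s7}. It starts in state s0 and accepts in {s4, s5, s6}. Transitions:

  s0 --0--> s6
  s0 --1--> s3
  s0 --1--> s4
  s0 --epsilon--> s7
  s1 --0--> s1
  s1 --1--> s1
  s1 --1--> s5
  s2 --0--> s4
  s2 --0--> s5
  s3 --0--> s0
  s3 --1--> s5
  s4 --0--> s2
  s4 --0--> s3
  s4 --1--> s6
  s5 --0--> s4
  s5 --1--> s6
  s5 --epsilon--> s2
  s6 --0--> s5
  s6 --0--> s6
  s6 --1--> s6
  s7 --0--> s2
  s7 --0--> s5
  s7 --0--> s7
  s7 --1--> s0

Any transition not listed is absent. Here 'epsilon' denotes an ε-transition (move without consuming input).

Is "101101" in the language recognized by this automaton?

Yes

Start: ε-closure({s0}) = {s0, s7}.
Read '1': {s0, s7} → {s0, s3, s4, s7}.
Read '0': {s0, s3, s4, s7} → {s0, s2, s3, s5, s6, s7}.
Read '1': {s0, s2, s3, s5, s6, s7} → {s0, s2, s3, s4, s5, s6, s7}.
Read '1': {s0, s2, s3, s4, s5, s6, s7} → {s0, s2, s3, s4, s5, s6, s7}.
Read '0': {s0, s2, s3, s4, s5, s6, s7} → {s0, s2, s3, s4, s5, s6, s7}.
Read '1': {s0, s2, s3, s4, s5, s6, s7} → {s0, s2, s3, s4, s5, s6, s7}.
The final set {s0, s2, s3, s4, s5, s6, s7} contains the accepting states s4, s5, s6.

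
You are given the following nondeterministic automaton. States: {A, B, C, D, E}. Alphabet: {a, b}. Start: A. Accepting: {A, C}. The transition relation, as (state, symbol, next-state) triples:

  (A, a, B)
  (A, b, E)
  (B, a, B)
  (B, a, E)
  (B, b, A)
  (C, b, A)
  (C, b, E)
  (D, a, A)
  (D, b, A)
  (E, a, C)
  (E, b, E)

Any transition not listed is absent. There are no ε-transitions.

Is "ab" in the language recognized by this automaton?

Start in {A}.
Read 'a': {A} → {B}.
Read 'b': {B} → {A}.
The final set {A} contains the accepting state A.

Yes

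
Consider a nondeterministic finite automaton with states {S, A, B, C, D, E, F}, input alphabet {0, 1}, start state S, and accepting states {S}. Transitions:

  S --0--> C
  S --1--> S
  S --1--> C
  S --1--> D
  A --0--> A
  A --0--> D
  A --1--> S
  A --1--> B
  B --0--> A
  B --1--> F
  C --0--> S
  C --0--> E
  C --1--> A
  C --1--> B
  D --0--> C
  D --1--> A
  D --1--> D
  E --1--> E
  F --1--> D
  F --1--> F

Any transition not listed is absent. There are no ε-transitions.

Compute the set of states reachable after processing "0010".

{S, C, E}

Start in {S}.
Read '0': S→{C}; now {C}.
Read '0': C→{S, E}; now {S, E}.
Read '1': S→{S, C, D}, E→{E}; now {S, C, D, E}.
Read '0': S→{C}, C→{S, E}, D→{C}, E→∅; now {S, C, E}.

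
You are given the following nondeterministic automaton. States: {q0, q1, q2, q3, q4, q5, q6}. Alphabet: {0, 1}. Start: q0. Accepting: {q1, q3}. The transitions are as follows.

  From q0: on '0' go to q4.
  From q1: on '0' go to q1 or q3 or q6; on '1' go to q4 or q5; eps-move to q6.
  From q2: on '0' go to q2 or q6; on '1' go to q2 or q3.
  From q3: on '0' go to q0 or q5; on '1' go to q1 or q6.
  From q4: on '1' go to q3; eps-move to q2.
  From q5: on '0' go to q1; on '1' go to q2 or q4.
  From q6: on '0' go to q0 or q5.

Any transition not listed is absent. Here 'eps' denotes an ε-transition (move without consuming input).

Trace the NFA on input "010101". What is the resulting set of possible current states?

{q2, q3, q4}

Start in {q0}.
Read '0': q0→{q4}; union {q4}; ε-closure = {q2, q4}.
Read '1': q2→{q2, q3}, q4→{q3}; now {q2, q3}.
Read '0': q2→{q2, q6}, q3→{q0, q5}; now {q0, q2, q5, q6}.
Read '1': q0→∅, q2→{q2, q3}, q5→{q2, q4}, q6→∅; now {q2, q3, q4}.
Read '0': q2→{q2, q6}, q3→{q0, q5}, q4→∅; now {q0, q2, q5, q6}.
Read '1': q0→∅, q2→{q2, q3}, q5→{q2, q4}, q6→∅; now {q2, q3, q4}.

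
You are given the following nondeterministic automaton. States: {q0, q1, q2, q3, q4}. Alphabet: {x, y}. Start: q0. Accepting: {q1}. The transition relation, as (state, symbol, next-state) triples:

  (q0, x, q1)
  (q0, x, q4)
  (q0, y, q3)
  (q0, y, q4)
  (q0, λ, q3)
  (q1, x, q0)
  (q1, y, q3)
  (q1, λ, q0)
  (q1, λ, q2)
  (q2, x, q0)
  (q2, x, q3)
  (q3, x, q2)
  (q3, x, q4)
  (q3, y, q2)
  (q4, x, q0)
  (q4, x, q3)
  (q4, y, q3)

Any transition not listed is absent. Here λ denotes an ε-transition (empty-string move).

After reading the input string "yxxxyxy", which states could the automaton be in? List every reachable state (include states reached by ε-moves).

Start: ε-closure({q0}) = {q0, q3}.
Read 'y': q0→{q3, q4}, q3→{q2}; now {q2, q3, q4}.
Read 'x': q2→{q0, q3}, q3→{q2, q4}, q4→{q0, q3}; now {q0, q2, q3, q4}.
Read 'x': q0→{q1, q4}, q2→{q0, q3}, q3→{q2, q4}, q4→{q0, q3}; now {q0, q1, q2, q3, q4}.
Read 'x': q0→{q1, q4}, q1→{q0}, q2→{q0, q3}, q3→{q2, q4}, q4→{q0, q3}; now {q0, q1, q2, q3, q4}.
Read 'y': q0→{q3, q4}, q1→{q3}, q2→∅, q3→{q2}, q4→{q3}; now {q2, q3, q4}.
Read 'x': q2→{q0, q3}, q3→{q2, q4}, q4→{q0, q3}; now {q0, q2, q3, q4}.
Read 'y': q0→{q3, q4}, q2→∅, q3→{q2}, q4→{q3}; now {q2, q3, q4}.

{q2, q3, q4}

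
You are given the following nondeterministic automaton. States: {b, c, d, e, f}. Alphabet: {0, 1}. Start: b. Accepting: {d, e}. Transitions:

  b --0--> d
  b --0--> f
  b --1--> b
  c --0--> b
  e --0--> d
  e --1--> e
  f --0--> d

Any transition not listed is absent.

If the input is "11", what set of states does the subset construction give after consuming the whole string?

Start in {b}.
Read '1': {b} → {b}.
Read '1': {b} → {b}.

{b}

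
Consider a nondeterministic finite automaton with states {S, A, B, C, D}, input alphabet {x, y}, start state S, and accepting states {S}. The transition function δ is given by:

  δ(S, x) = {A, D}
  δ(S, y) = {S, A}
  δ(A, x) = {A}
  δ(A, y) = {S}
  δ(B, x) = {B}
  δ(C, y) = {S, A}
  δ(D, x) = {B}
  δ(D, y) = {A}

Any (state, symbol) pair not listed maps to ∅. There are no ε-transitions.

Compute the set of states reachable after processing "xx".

{A, B}

Start in {S}.
Read 'x': S→{A, D}; now {A, D}.
Read 'x': A→{A}, D→{B}; now {A, B}.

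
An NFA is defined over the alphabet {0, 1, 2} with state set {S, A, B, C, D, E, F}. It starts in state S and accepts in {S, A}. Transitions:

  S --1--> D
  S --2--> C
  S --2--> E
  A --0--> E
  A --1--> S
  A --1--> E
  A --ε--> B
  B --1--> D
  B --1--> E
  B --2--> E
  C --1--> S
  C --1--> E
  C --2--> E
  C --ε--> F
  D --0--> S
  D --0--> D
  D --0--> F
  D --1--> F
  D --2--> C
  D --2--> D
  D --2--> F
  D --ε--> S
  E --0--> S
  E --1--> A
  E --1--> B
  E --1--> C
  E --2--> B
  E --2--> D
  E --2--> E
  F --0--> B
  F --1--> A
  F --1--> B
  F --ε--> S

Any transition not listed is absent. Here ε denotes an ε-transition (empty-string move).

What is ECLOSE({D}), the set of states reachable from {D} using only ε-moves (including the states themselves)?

{S, D}

Begin with {D}.
ε-move D → S; add S.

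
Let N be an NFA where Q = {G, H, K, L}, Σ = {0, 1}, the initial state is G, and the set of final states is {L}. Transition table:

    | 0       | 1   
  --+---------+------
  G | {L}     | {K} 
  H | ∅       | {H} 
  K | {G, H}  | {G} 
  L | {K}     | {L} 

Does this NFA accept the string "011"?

Yes

Start in {G}.
Read '0': {G} → {L}.
Read '1': {L} → {L}.
Read '1': {L} → {L}.
The final set {L} contains the accepting state L.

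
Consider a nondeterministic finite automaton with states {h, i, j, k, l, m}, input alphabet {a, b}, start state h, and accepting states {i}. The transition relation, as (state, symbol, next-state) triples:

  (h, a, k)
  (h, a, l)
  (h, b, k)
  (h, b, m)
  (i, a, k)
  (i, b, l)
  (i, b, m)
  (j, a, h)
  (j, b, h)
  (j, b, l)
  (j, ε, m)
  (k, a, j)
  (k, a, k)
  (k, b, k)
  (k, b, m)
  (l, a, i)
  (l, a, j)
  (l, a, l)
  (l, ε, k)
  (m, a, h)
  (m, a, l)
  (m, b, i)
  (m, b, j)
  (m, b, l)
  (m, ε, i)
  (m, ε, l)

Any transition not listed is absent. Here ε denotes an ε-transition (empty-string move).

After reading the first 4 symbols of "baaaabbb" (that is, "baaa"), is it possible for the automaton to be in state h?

Start in {h}.
Read 'b': {h} → {i, k, l, m}.
Read 'a': {i, k, l, m} → {h, i, j, k, l, m}.
Read 'a': {h, i, j, k, l, m} → {h, i, j, k, l, m}.
Read 'a': {h, i, j, k, l, m} → {h, i, j, k, l, m}.
State h is in {h, i, j, k, l, m}.

Yes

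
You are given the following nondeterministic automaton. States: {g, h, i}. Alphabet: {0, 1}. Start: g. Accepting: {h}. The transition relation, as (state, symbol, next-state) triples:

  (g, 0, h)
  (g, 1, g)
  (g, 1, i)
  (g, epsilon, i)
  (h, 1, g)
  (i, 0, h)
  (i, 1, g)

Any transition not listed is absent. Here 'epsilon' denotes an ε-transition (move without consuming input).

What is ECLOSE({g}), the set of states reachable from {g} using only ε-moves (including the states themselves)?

Begin with {g}.
ε-move g → i; add i.

{g, i}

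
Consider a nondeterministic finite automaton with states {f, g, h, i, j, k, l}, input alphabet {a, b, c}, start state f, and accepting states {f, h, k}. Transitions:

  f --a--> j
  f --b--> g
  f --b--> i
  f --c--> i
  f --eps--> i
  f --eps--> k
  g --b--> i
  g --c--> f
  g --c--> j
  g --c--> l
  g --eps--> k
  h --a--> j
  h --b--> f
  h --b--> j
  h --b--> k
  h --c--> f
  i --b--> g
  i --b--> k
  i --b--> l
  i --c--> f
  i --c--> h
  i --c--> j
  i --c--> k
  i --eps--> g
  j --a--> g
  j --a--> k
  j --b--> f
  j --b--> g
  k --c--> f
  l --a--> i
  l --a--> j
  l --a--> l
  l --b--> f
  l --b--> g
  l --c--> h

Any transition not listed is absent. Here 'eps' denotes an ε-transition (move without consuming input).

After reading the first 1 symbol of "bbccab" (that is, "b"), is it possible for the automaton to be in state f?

No

Start: ε-closure({f}) = {f, g, i, k}.
Read 'b': f→{g, i}, g→{i}, i→{g, k, l}, k→∅; now {g, i, k, l}.
State f is not in {g, i, k, l}.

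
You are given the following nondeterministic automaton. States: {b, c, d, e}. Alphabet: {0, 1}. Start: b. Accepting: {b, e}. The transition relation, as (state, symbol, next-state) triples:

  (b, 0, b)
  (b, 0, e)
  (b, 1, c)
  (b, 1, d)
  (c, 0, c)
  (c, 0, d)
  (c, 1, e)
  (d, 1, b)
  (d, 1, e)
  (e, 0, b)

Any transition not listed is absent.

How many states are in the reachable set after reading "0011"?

2

Start in {b}.
Read '0': {b} → {b, e}.
Read '0': {b, e} → {b, e}.
Read '1': {b, e} → {c, d}.
Read '1': {c, d} → {b, e}.
That set has 2 states.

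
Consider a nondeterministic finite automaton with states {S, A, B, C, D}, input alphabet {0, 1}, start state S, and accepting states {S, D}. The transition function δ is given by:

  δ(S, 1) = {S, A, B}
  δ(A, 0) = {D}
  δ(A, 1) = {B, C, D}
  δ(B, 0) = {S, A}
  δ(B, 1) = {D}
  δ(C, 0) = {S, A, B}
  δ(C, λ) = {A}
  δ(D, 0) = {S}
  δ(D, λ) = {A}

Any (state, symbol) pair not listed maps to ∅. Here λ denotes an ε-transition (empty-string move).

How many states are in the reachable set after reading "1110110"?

Start in {S}.
Read '1': {S} → {S, A, B}.
Read '1': {S, A, B} → {S, A, B, C, D}.
Read '1': {S, A, B, C, D} → {S, A, B, C, D}.
Read '0': {S, A, B, C, D} → {S, A, B, D}.
Read '1': {S, A, B, D} → {S, A, B, C, D}.
Read '1': {S, A, B, C, D} → {S, A, B, C, D}.
Read '0': {S, A, B, C, D} → {S, A, B, D}.
That set has 4 states.

4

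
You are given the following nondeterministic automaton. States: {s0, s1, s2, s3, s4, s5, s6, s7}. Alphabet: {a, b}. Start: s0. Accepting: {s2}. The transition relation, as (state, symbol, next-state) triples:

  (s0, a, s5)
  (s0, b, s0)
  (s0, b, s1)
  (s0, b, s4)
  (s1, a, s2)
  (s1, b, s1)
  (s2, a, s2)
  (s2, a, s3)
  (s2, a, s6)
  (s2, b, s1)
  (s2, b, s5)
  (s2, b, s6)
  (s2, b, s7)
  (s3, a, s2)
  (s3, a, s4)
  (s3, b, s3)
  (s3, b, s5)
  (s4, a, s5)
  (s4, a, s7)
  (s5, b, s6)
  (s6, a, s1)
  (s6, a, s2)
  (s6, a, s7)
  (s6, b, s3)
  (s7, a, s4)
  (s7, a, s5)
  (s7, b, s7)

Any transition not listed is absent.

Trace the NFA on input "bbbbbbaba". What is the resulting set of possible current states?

Start in {s0}.
Read 'b': {s0} → {s0, s1, s4}.
Read 'b': {s0, s1, s4} → {s0, s1, s4}.
Read 'b': {s0, s1, s4} → {s0, s1, s4}.
Read 'b': {s0, s1, s4} → {s0, s1, s4}.
Read 'b': {s0, s1, s4} → {s0, s1, s4}.
Read 'b': {s0, s1, s4} → {s0, s1, s4}.
Read 'a': {s0, s1, s4} → {s2, s5, s7}.
Read 'b': {s2, s5, s7} → {s1, s5, s6, s7}.
Read 'a': {s1, s5, s6, s7} → {s1, s2, s4, s5, s7}.

{s1, s2, s4, s5, s7}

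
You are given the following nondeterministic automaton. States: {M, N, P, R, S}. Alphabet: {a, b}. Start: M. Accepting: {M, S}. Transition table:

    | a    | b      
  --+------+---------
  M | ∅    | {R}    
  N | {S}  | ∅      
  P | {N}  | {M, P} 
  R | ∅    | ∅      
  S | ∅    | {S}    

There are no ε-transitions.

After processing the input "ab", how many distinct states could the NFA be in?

0

Start in {M}.
Read 'a': {M} → ∅.
The set is empty and remains empty for the remaining 1 symbol.
That set has 0 states.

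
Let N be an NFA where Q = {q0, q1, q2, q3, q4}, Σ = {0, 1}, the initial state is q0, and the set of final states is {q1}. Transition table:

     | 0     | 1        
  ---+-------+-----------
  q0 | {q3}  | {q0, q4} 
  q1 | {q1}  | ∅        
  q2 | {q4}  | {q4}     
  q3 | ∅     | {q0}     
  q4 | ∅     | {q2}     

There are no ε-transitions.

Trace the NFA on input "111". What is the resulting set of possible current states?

{q0, q2, q4}

Start in {q0}.
Read '1': q0→{q0, q4}; now {q0, q4}.
Read '1': q0→{q0, q4}, q4→{q2}; now {q0, q2, q4}.
Read '1': q0→{q0, q4}, q2→{q4}, q4→{q2}; now {q0, q2, q4}.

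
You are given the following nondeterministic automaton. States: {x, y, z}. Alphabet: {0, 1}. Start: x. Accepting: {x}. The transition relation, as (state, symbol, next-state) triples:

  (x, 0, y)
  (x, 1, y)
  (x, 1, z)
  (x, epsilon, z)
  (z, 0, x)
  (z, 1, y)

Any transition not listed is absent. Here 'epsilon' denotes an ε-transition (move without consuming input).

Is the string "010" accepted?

Yes

Start: ε-closure({x}) = {x, z}.
Read '0': x→{y}, z→{x}; union {x, y}; ε-closure = {x, y, z}.
Read '1': x→{y, z}, y→∅, z→{y}; now {y, z}.
Read '0': y→∅, z→{x}; union {x}; ε-closure = {x, z}.
The final set {x, z} contains the accepting state x.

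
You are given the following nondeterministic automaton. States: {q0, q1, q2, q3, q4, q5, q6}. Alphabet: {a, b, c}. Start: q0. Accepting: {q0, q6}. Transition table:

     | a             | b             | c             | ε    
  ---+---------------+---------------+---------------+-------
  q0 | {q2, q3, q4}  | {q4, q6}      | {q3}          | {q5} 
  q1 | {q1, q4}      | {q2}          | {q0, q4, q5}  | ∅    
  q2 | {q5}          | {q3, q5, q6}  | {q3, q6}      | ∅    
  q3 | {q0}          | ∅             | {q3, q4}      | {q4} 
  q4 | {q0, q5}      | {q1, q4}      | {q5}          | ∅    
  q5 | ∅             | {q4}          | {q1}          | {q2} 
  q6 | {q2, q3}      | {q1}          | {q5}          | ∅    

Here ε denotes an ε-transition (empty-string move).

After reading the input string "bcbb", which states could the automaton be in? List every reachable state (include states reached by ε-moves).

Start: ε-closure({q0}) = {q0, q2, q5}.
Read 'b': {q0, q2, q5} → {q2, q3, q4, q5, q6}.
Read 'c': {q2, q3, q4, q5, q6} → {q1, q2, q3, q4, q5, q6}.
Read 'b': {q1, q2, q3, q4, q5, q6} → {q1, q2, q3, q4, q5, q6}.
Read 'b': {q1, q2, q3, q4, q5, q6} → {q1, q2, q3, q4, q5, q6}.

{q1, q2, q3, q4, q5, q6}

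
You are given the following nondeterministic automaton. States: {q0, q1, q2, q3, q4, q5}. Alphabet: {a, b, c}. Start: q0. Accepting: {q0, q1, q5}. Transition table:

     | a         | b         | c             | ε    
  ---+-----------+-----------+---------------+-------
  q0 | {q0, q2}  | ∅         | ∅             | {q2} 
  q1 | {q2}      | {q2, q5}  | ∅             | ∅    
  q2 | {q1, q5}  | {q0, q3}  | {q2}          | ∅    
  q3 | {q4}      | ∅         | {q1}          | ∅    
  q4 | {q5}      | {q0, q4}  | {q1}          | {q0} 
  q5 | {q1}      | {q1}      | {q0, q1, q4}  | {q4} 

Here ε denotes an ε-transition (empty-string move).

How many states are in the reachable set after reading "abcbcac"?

Start: ε-closure({q0}) = {q0, q2}.
Read 'a': {q0, q2} → {q0, q1, q2, q4, q5}.
Read 'b': {q0, q1, q2, q4, q5} → {q0, q1, q2, q3, q4, q5}.
Read 'c': {q0, q1, q2, q3, q4, q5} → {q0, q1, q2, q4}.
Read 'b': {q0, q1, q2, q4} → {q0, q2, q3, q4, q5}.
Read 'c': {q0, q2, q3, q4, q5} → {q0, q1, q2, q4}.
Read 'a': {q0, q1, q2, q4} → {q0, q1, q2, q4, q5}.
Read 'c': {q0, q1, q2, q4, q5} → {q0, q1, q2, q4}.
That set has 4 states.

4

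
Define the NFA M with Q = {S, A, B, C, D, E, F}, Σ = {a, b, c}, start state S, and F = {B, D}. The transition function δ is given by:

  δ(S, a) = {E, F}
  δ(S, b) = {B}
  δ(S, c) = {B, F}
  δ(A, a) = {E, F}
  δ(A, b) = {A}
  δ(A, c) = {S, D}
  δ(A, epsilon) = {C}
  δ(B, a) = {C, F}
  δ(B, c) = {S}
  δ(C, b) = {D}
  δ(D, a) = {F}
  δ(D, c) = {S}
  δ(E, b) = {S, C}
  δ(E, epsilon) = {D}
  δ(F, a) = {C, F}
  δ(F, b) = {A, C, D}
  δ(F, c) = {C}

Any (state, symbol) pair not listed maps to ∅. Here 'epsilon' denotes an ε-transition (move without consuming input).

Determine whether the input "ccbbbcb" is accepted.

Start in {S}.
Read 'c': {S} → {B, F}.
Read 'c': {B, F} → {S, C}.
Read 'b': {S, C} → {B, D}.
Read 'b': {B, D} → ∅.
The set is empty and remains empty for the remaining 3 symbols.
The final set ∅ contains no accepting state.

No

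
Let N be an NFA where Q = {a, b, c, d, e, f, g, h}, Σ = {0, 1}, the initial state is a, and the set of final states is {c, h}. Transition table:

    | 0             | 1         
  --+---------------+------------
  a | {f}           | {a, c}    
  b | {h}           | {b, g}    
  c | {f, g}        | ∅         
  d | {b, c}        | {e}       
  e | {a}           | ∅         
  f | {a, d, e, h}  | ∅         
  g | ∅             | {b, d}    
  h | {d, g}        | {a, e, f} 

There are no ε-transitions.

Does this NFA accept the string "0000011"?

Yes

Start in {a}.
Read '0': a→{f}; now {f}.
Read '0': f→{a, d, e, h}; now {a, d, e, h}.
Read '0': a→{f}, d→{b, c}, e→{a}, h→{d, g}; now {a, b, c, d, f, g}.
Read '0': a→{f}, b→{h}, c→{f, g}, d→{b, c}, f→{a, d, e, h}, g→∅; now {a, b, c, d, e, f, g, h}.
Read '0': a→{f}, b→{h}, c→{f, g}, d→{b, c}, e→{a}, f→{a, d, e, h}, g→∅, h→{d, g}; now {a, b, c, d, e, f, g, h}.
Read '1': a→{a, c}, b→{b, g}, c→∅, d→{e}, e→∅, f→∅, g→{b, d}, h→{a, e, f}; now {a, b, c, d, e, f, g}.
Read '1': a→{a, c}, b→{b, g}, c→∅, d→{e}, e→∅, f→∅, g→{b, d}; now {a, b, c, d, e, g}.
The final set {a, b, c, d, e, g} contains the accepting state c.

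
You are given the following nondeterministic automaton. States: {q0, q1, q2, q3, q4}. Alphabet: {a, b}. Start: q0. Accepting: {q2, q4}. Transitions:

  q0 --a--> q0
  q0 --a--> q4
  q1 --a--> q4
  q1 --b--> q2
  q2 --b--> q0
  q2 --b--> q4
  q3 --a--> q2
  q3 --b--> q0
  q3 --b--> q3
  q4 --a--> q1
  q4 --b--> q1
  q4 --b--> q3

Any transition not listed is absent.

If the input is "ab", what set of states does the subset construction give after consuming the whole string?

{q1, q3}

Start in {q0}.
Read 'a': q0→{q0, q4}; now {q0, q4}.
Read 'b': q0→∅, q4→{q1, q3}; now {q1, q3}.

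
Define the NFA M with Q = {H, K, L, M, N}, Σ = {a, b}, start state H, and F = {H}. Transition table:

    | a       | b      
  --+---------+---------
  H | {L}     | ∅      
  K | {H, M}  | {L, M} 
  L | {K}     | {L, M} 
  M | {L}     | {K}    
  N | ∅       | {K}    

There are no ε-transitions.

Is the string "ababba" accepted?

Yes

Start in {H}.
Read 'a': H→{L}; now {L}.
Read 'b': L→{L, M}; now {L, M}.
Read 'a': L→{K}, M→{L}; now {K, L}.
Read 'b': K→{L, M}, L→{L, M}; now {L, M}.
Read 'b': L→{L, M}, M→{K}; now {K, L, M}.
Read 'a': K→{H, M}, L→{K}, M→{L}; now {H, K, L, M}.
The final set {H, K, L, M} contains the accepting state H.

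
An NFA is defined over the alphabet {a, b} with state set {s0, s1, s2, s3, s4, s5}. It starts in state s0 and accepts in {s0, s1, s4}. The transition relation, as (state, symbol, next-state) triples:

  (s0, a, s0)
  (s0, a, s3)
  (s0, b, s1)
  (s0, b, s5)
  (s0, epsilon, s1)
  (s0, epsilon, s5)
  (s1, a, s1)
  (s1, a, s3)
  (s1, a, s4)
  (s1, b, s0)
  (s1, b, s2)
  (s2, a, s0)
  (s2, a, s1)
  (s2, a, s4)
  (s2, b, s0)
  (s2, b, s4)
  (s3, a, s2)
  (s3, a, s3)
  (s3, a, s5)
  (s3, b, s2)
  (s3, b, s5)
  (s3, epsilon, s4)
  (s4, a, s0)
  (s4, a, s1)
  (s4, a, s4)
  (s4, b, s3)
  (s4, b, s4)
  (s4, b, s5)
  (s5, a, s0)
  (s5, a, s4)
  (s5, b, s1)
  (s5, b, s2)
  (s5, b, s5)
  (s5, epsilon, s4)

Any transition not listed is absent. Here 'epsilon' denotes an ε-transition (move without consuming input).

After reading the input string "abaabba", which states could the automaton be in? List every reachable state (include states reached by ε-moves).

Start: ε-closure({s0}) = {s0, s1, s4, s5}.
Read 'a': {s0, s1, s4, s5} → {s0, s1, s3, s4, s5}.
Read 'b': {s0, s1, s3, s4, s5} → {s0, s1, s2, s3, s4, s5}.
Read 'a': {s0, s1, s2, s3, s4, s5} → {s0, s1, s2, s3, s4, s5}.
Read 'a': {s0, s1, s2, s3, s4, s5} → {s0, s1, s2, s3, s4, s5}.
Read 'b': {s0, s1, s2, s3, s4, s5} → {s0, s1, s2, s3, s4, s5}.
Read 'b': {s0, s1, s2, s3, s4, s5} → {s0, s1, s2, s3, s4, s5}.
Read 'a': {s0, s1, s2, s3, s4, s5} → {s0, s1, s2, s3, s4, s5}.

{s0, s1, s2, s3, s4, s5}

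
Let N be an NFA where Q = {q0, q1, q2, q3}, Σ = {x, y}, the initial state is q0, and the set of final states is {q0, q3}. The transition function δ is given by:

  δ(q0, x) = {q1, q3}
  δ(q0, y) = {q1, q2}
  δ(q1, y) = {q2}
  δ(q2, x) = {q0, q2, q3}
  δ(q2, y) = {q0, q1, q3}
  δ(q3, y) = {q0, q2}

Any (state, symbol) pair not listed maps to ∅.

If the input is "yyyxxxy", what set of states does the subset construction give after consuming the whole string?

{q0, q1, q2, q3}

Start in {q0}.
Read 'y': q0→{q1, q2}; now {q1, q2}.
Read 'y': q1→{q2}, q2→{q0, q1, q3}; now {q0, q1, q2, q3}.
Read 'y': q0→{q1, q2}, q1→{q2}, q2→{q0, q1, q3}, q3→{q0, q2}; now {q0, q1, q2, q3}.
Read 'x': q0→{q1, q3}, q1→∅, q2→{q0, q2, q3}, q3→∅; now {q0, q1, q2, q3}.
Read 'x': q0→{q1, q3}, q1→∅, q2→{q0, q2, q3}, q3→∅; now {q0, q1, q2, q3}.
Read 'x': q0→{q1, q3}, q1→∅, q2→{q0, q2, q3}, q3→∅; now {q0, q1, q2, q3}.
Read 'y': q0→{q1, q2}, q1→{q2}, q2→{q0, q1, q3}, q3→{q0, q2}; now {q0, q1, q2, q3}.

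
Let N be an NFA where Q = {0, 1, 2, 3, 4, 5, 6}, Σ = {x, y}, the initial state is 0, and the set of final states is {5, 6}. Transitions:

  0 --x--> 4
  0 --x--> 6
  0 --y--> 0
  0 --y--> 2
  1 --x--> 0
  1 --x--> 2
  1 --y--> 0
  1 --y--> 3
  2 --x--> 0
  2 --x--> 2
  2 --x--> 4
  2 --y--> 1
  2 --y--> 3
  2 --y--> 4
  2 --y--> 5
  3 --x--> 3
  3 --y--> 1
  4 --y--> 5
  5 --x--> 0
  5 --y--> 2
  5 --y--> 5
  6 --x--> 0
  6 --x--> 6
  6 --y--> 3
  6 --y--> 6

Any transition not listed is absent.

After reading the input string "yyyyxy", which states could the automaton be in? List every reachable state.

{0, 1, 2, 3, 4, 5, 6}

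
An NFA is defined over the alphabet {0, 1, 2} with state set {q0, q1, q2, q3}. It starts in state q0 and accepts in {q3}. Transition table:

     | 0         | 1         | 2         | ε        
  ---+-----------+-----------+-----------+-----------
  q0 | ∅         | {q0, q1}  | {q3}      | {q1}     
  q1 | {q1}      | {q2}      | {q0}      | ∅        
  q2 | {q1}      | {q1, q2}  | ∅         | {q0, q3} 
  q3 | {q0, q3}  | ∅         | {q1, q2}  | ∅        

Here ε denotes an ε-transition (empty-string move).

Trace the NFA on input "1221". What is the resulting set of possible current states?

{q0, q1, q2, q3}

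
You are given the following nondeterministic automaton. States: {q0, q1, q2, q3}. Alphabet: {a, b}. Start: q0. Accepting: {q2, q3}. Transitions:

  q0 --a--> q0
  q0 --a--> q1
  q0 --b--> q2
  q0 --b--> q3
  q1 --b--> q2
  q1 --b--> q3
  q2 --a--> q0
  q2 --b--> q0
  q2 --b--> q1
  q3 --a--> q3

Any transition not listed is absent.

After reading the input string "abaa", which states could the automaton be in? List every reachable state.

{q0, q1, q3}

Start in {q0}.
Read 'a': {q0} → {q0, q1}.
Read 'b': {q0, q1} → {q2, q3}.
Read 'a': {q2, q3} → {q0, q3}.
Read 'a': {q0, q3} → {q0, q1, q3}.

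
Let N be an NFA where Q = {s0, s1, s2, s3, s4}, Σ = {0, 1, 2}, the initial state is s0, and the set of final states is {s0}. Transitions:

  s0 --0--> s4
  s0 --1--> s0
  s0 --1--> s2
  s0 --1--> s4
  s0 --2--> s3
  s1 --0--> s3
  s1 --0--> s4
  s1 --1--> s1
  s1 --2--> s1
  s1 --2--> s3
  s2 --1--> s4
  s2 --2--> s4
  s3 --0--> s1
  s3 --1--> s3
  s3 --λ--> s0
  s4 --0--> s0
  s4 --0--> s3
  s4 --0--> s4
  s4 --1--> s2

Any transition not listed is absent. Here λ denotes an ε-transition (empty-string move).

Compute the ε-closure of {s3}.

{s0, s3}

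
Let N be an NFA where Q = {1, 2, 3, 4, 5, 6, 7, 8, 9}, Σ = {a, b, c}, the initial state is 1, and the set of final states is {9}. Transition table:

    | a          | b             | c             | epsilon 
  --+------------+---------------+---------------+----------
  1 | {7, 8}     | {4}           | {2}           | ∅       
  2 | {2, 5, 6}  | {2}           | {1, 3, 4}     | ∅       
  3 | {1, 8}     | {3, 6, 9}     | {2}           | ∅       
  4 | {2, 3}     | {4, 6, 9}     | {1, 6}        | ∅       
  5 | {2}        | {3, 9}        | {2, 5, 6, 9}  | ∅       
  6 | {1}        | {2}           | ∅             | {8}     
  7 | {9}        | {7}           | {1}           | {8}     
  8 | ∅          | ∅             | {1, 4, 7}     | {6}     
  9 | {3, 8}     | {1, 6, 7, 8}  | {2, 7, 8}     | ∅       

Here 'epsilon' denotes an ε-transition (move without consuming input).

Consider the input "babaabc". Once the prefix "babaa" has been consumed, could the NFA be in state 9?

Start in {1}.
Read 'b': {1} → {4}.
Read 'a': {4} → {2, 3}.
Read 'b': {2, 3} → {2, 3, 6, 8, 9}.
Read 'a': {2, 3, 6, 8, 9} → {1, 2, 3, 5, 6, 8}.
Read 'a': {1, 2, 3, 5, 6, 8} → {1, 2, 5, 6, 7, 8}.
State 9 is not in {1, 2, 5, 6, 7, 8}.

No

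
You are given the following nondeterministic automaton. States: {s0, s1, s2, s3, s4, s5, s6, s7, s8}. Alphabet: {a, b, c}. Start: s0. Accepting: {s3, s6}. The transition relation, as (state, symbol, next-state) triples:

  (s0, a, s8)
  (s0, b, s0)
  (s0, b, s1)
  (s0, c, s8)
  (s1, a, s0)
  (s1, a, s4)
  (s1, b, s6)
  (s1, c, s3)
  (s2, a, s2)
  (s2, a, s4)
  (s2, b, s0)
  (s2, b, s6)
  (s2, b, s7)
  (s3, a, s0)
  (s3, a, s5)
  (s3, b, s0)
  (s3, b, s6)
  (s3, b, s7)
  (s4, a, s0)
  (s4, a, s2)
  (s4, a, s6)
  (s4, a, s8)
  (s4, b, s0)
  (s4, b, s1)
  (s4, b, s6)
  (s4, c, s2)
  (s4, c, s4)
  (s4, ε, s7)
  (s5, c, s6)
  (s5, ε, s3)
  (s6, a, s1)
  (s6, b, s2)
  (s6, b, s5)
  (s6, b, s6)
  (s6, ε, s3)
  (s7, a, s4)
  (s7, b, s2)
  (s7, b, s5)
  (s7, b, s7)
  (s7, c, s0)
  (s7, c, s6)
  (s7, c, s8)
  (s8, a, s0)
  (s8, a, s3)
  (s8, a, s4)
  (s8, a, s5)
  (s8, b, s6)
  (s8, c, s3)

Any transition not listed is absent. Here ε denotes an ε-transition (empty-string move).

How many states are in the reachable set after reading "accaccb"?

Start in {s0}.
Read 'a': {s0} → {s8}.
Read 'c': {s8} → {s3}.
Read 'c': {s3} → ∅.
The set is empty and remains empty for the remaining 4 symbols.
That set has 0 states.

0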